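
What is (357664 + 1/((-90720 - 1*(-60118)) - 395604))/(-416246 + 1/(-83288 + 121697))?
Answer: -5855011989752247/6814007897216278 ≈ -0.85926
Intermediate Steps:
(357664 + 1/((-90720 - 1*(-60118)) - 395604))/(-416246 + 1/(-83288 + 121697)) = (357664 + 1/((-90720 + 60118) - 395604))/(-416246 + 1/38409) = (357664 + 1/(-30602 - 395604))/(-416246 + 1/38409) = (357664 + 1/(-426206))/(-15987592613/38409) = (357664 - 1/426206)*(-38409/15987592613) = (152438542783/426206)*(-38409/15987592613) = -5855011989752247/6814007897216278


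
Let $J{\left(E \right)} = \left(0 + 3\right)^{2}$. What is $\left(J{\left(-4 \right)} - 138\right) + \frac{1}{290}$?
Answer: $- \frac{37409}{290} \approx -129.0$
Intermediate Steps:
$J{\left(E \right)} = 9$ ($J{\left(E \right)} = 3^{2} = 9$)
$\left(J{\left(-4 \right)} - 138\right) + \frac{1}{290} = \left(9 - 138\right) + \frac{1}{290} = -129 + \frac{1}{290} = - \frac{37409}{290}$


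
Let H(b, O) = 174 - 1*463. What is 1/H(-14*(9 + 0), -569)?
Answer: -1/289 ≈ -0.0034602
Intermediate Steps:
H(b, O) = -289 (H(b, O) = 174 - 463 = -289)
1/H(-14*(9 + 0), -569) = 1/(-289) = -1/289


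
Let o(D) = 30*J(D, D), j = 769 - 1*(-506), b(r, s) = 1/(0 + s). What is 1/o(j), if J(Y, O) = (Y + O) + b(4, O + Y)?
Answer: 85/6502501 ≈ 1.3072e-5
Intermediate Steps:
b(r, s) = 1/s
J(Y, O) = O + Y + 1/(O + Y) (J(Y, O) = (Y + O) + 1/(O + Y) = (O + Y) + 1/(O + Y) = O + Y + 1/(O + Y))
j = 1275 (j = 769 + 506 = 1275)
o(D) = 15/D + 60*D (o(D) = 30*(D + D + 1/(D + D)) = 30*(D + D + 1/(2*D)) = 30*(1/(2*D) + 2*D) = 15/D + 60*D)
1/o(j) = 1/(15/1275 + 60*1275) = 1/(15*(1/1275) + 76500) = 1/(1/85 + 76500) = 1/(6502501/85) = 85/6502501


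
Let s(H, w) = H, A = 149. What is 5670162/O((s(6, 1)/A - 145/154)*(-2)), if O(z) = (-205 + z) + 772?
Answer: 32526884313/3262936 ≈ 9968.6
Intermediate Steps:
O(z) = 567 + z
5670162/O((s(6, 1)/A - 145/154)*(-2)) = 5670162/(567 + (6/149 - 145/154)*(-2)) = 5670162/(567 - 20681/22946*(-2)) = 5670162/(567 + 20681/11473) = 5670162/(6525872/11473) = 5670162*(11473/6525872) = 32526884313/3262936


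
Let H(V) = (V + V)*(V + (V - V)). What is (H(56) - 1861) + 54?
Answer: 4465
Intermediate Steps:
H(V) = 2*V² (H(V) = (2*V)*(V + 0) = (2*V)*V = 2*V²)
(H(56) - 1861) + 54 = (2*56² - 1861) + 54 = (2*3136 - 1861) + 54 = (6272 - 1861) + 54 = 4411 + 54 = 4465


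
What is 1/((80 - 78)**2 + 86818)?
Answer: 1/86822 ≈ 1.1518e-5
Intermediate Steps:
1/((80 - 78)**2 + 86818) = 1/(2**2 + 86818) = 1/(4 + 86818) = 1/86822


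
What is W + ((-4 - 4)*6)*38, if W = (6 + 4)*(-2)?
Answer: -1844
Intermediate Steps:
W = -20 (W = 10*(-2) = -20)
W + ((-4 - 4)*6)*38 = -20 + ((-4 - 4)*6)*38 = -20 - 8*6*38 = -20 - 48*38 = -20 - 1824 = -1844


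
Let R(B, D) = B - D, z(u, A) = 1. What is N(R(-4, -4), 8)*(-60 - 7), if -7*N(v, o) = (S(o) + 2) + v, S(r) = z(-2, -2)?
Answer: 201/7 ≈ 28.714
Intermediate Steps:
S(r) = 1
N(v, o) = -3/7 - v/7 (N(v, o) = -((1 + 2) + v)/7 = -(3 + v)/7 = -3/7 - v/7)
N(R(-4, -4), 8)*(-60 - 7) = (-3/7 - (-4 - 1*(-4))/7)*(-60 - 7) = (-3/7 - (-4 + 4)/7)*(-67) = (-3/7 - ⅐*0)*(-67) = (-3/7 + 0)*(-67) = -3/7*(-67) = 201/7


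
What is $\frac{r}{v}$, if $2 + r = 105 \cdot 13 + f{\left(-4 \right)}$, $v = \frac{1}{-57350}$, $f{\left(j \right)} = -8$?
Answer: $-77709250$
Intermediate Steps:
$v = - \frac{1}{57350} \approx -1.7437 \cdot 10^{-5}$
$r = 1355$ ($r = -2 + \left(105 \cdot 13 - 8\right) = -2 + \left(1365 - 8\right) = -2 + 1357 = 1355$)
$\frac{r}{v} = \frac{1355}{- \frac{1}{57350}} = 1355 \left(-57350\right) = -77709250$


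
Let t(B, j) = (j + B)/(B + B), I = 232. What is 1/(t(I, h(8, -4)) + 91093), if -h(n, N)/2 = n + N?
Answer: 29/2641711 ≈ 1.0978e-5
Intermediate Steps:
h(n, N) = -2*N - 2*n (h(n, N) = -2*(n + N) = -2*(N + n) = -2*N - 2*n)
t(B, j) = (B + j)/(2*B) (t(B, j) = (B + j)/((2*B)) = (B + j)*(1/(2*B)) = (B + j)/(2*B))
1/(t(I, h(8, -4)) + 91093) = 1/((½)*(232 + (-2*(-4) - 2*8))/232 + 91093) = 1/((½)*(1/232)*(232 + (8 - 16)) + 91093) = 1/((½)*(1/232)*(232 - 8) + 91093) = 1/((½)*(1/232)*224 + 91093) = 1/(14/29 + 91093) = 1/(2641711/29) = 29/2641711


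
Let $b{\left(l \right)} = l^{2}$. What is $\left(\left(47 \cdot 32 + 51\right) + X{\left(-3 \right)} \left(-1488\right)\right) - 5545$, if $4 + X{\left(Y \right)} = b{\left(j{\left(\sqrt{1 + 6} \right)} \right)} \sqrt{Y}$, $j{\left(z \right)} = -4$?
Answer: $1962 - 23808 i \sqrt{3} \approx 1962.0 - 41237.0 i$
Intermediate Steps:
$X{\left(Y \right)} = -4 + 16 \sqrt{Y}$ ($X{\left(Y \right)} = -4 + \left(-4\right)^{2} \sqrt{Y} = -4 + 16 \sqrt{Y}$)
$\left(\left(47 \cdot 32 + 51\right) + X{\left(-3 \right)} \left(-1488\right)\right) - 5545 = \left(\left(47 \cdot 32 + 51\right) + \left(-4 + 16 \sqrt{-3}\right) \left(-1488\right)\right) - 5545 = \left(\left(1504 + 51\right) + \left(-4 + 16 i \sqrt{3}\right) \left(-1488\right)\right) - 5545 = \left(1555 + \left(-4 + 16 i \sqrt{3}\right) \left(-1488\right)\right) - 5545 = \left(1555 + \left(5952 - 23808 i \sqrt{3}\right)\right) - 5545 = \left(7507 - 23808 i \sqrt{3}\right) - 5545 = 1962 - 23808 i \sqrt{3}$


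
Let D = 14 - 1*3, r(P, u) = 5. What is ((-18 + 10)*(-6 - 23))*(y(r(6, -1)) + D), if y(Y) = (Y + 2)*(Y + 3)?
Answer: 15544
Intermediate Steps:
D = 11 (D = 14 - 3 = 11)
y(Y) = (2 + Y)*(3 + Y)
((-18 + 10)*(-6 - 23))*(y(r(6, -1)) + D) = ((-18 + 10)*(-6 - 23))*((6 + 5² + 5*5) + 11) = (-8*(-29))*((6 + 25 + 25) + 11) = 232*(56 + 11) = 232*67 = 15544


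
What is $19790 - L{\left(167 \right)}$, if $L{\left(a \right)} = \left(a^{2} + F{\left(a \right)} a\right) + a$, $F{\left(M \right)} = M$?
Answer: $-36155$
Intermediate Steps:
$L{\left(a \right)} = a + 2 a^{2}$ ($L{\left(a \right)} = \left(a^{2} + a a\right) + a = \left(a^{2} + a^{2}\right) + a = 2 a^{2} + a = a + 2 a^{2}$)
$19790 - L{\left(167 \right)} = 19790 - 167 \left(1 + 2 \cdot 167\right) = 19790 - 167 \left(1 + 334\right) = 19790 - 167 \cdot 335 = 19790 - 55945 = -36155$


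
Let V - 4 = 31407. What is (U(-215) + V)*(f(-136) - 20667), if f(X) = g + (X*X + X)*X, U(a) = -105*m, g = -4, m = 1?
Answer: -78816956086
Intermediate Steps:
U(a) = -105 (U(a) = -105*1 = -105)
V = 31411 (V = 4 + 31407 = 31411)
f(X) = -4 + X*(X + X**2) (f(X) = -4 + (X*X + X)*X = -4 + (X**2 + X)*X = -4 + (X + X**2)*X = -4 + X*(X + X**2))
(U(-215) + V)*(f(-136) - 20667) = (-105 + 31411)*((-4 + (-136)**2 + (-136)**3) - 20667) = 31306*((-4 + 18496 - 2515456) - 20667) = 31306*(-2496964 - 20667) = 31306*(-2517631) = -78816956086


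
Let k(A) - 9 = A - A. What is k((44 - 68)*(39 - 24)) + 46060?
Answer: 46069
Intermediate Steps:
k(A) = 9 (k(A) = 9 + (A - A) = 9 + 0 = 9)
k((44 - 68)*(39 - 24)) + 46060 = 9 + 46060 = 46069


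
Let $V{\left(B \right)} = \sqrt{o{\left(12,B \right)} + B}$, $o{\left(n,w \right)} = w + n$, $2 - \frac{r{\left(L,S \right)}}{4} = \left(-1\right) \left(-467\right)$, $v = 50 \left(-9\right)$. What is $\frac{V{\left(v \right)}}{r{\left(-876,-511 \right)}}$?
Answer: $- \frac{i \sqrt{222}}{930} \approx - 0.016021 i$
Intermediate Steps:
$v = -450$
$r{\left(L,S \right)} = -1860$ ($r{\left(L,S \right)} = 8 - 4 \left(\left(-1\right) \left(-467\right)\right) = 8 - 1868 = -1860$)
$o{\left(n,w \right)} = n + w$
$V{\left(B \right)} = \sqrt{12 + 2 B}$ ($V{\left(B \right)} = \sqrt{\left(12 + B\right) + B} = \sqrt{12 + 2 B}$)
$\frac{V{\left(v \right)}}{r{\left(-876,-511 \right)}} = \frac{\sqrt{12 + 2 \left(-450\right)}}{-1860} = \sqrt{12 - 900} \left(- \frac{1}{1860}\right) = \sqrt{-888} \left(- \frac{1}{1860}\right) = 2 i \sqrt{222} \left(- \frac{1}{1860}\right) = - \frac{i \sqrt{222}}{930}$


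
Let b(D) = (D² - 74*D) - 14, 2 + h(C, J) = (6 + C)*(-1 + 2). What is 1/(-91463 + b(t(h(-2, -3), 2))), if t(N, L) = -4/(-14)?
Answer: -49/4483405 ≈ -1.0929e-5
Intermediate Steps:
h(C, J) = 4 + C (h(C, J) = -2 + (6 + C)*(-1 + 2) = -2 + (6 + C)*1 = -2 + (6 + C) = 4 + C)
t(N, L) = 2/7 (t(N, L) = -4*(-1/14) = 2/7)
b(D) = -14 + D² - 74*D
1/(-91463 + b(t(h(-2, -3), 2))) = 1/(-91463 + (-14 + (2/7)² - 74*2/7)) = 1/(-91463 + (-14 + 4/49 - 148/7)) = 1/(-91463 - 1718/49) = 1/(-4483405/49) = -49/4483405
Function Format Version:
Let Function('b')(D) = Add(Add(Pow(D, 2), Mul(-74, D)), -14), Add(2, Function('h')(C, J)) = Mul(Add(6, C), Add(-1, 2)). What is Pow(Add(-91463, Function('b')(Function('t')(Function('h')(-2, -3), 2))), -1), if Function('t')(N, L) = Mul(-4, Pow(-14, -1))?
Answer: Rational(-49, 4483405) ≈ -1.0929e-5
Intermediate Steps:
Function('h')(C, J) = Add(4, C) (Function('h')(C, J) = Add(-2, Mul(Add(6, C), Add(-1, 2))) = Add(-2, Mul(Add(6, C), 1)) = Add(-2, Add(6, C)) = Add(4, C))
Function('t')(N, L) = Rational(2, 7) (Function('t')(N, L) = Mul(-4, Rational(-1, 14)) = Rational(2, 7))
Function('b')(D) = Add(-14, Pow(D, 2), Mul(-74, D))
Pow(Add(-91463, Function('b')(Function('t')(Function('h')(-2, -3), 2))), -1) = Pow(Add(-91463, Add(-14, Pow(Rational(2, 7), 2), Mul(-74, Rational(2, 7)))), -1) = Pow(Add(-91463, Add(-14, Rational(4, 49), Rational(-148, 7))), -1) = Pow(Add(-91463, Rational(-1718, 49)), -1) = Pow(Rational(-4483405, 49), -1) = Rational(-49, 4483405)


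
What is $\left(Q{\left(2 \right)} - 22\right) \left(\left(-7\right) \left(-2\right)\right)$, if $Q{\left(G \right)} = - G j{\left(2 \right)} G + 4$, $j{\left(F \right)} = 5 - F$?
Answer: $-420$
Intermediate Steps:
$Q{\left(G \right)} = 4 - 3 G^{2}$ ($Q{\left(G \right)} = - G \left(5 - 2\right) G + 4 = - G 3 G + 4 = - 3 G G + 4 = - 3 G^{2} + 4 = 4 - 3 G^{2}$)
$\left(Q{\left(2 \right)} - 22\right) \left(\left(-7\right) \left(-2\right)\right) = \left(\left(4 - 3 \cdot 2^{2}\right) - 22\right) \left(\left(-7\right) \left(-2\right)\right) = \left(\left(4 - 12\right) - 22\right) 14 = \left(-8 - 22\right) 14 = \left(-30\right) 14 = -420$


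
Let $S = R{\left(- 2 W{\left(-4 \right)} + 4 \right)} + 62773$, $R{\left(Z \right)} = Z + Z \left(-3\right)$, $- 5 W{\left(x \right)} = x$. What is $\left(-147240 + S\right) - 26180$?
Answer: $- \frac{553259}{5} \approx -1.1065 \cdot 10^{5}$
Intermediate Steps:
$W{\left(x \right)} = - \frac{x}{5}$
$R{\left(Z \right)} = - 2 Z$ ($R{\left(Z \right)} = Z - 3 Z = - 2 Z$)
$S = \frac{313841}{5}$ ($S = - 2 \left(- 2 \left(\left(- \frac{1}{5}\right) \left(-4\right)\right) + 4\right) + 62773 = - 2 \left(\left(-2\right) \frac{4}{5} + 4\right) + 62773 = - 2 \left(- \frac{8}{5} + 4\right) + 62773 = \left(-2\right) \frac{12}{5} + 62773 = - \frac{24}{5} + 62773 = \frac{313841}{5} \approx 62768.0$)
$\left(-147240 + S\right) - 26180 = \left(-147240 + \frac{313841}{5}\right) - 26180 = - \frac{422359}{5} - 26180 = - \frac{553259}{5}$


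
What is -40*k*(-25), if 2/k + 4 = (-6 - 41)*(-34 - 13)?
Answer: 400/441 ≈ 0.90703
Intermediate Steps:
k = 2/2205 (k = 2/(-4 + (-6 - 41)*(-34 - 13)) = 2/(-4 - 47*(-47)) = 2/(-4 + 2209) = 2/2205 ≈ 0.00090703)
-40*k*(-25) = -40*2/2205*(-25) = -16/441*(-25) = 400/441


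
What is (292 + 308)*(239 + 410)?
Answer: 389400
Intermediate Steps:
(292 + 308)*(239 + 410) = 600*649 = 389400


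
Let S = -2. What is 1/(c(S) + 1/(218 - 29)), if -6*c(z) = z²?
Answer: -189/125 ≈ -1.5120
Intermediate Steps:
c(z) = -z²/6
1/(c(S) + 1/(218 - 29)) = 1/(-⅙*(-2)² + 1/(218 - 29)) = 1/(-⅙*4 + 1/189) = 1/(-⅔ + 1/189) = 1/(-125/189) = -189/125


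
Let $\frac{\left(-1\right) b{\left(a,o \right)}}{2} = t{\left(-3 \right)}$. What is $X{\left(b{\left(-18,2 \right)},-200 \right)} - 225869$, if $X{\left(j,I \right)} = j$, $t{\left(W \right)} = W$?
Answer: $-225863$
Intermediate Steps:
$b{\left(a,o \right)} = 6$ ($b{\left(a,o \right)} = \left(-2\right) \left(-3\right) = 6$)
$X{\left(b{\left(-18,2 \right)},-200 \right)} - 225869 = 6 - 225869 = -225863$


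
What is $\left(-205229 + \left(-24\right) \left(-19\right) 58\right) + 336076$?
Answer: $157295$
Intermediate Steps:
$\left(-205229 + \left(-24\right) \left(-19\right) 58\right) + 336076 = \left(-205229 + 456 \cdot 58\right) + 336076 = \left(-205229 + 26448\right) + 336076 = -178781 + 336076 = 157295$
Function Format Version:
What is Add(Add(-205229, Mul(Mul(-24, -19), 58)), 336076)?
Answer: 157295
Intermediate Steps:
Add(Add(-205229, Mul(Mul(-24, -19), 58)), 336076) = Add(Add(-205229, Mul(456, 58)), 336076) = Add(Add(-205229, 26448), 336076) = Add(-178781, 336076) = 157295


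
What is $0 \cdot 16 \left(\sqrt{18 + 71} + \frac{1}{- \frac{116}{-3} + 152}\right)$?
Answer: $0$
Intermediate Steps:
$0 \cdot 16 \left(\sqrt{18 + 71} + \frac{1}{- \frac{116}{-3} + 152}\right) = 0 \left(\sqrt{89} + \frac{1}{\left(-116\right) \left(- \frac{1}{3}\right) + 152}\right) = 0 \left(\sqrt{89} + \frac{1}{\frac{116}{3} + 152}\right) = 0 \left(\sqrt{89} + \frac{1}{\frac{572}{3}}\right) = 0 \left(\sqrt{89} + \frac{3}{572}\right) = 0 \left(\frac{3}{572} + \sqrt{89}\right) = 0$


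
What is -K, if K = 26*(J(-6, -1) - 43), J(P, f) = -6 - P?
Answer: 1118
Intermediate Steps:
K = -1118 (K = 26*((-6 - 1*(-6)) - 43) = 26*((-6 + 6) - 43) = 26*(0 - 43) = 26*(-43) = -1118)
-K = -1*(-1118) = 1118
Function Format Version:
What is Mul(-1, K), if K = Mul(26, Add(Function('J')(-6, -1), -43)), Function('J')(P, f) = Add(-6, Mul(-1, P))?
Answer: 1118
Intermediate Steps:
K = -1118 (K = Mul(26, Add(Add(-6, Mul(-1, -6)), -43)) = Mul(26, Add(Add(-6, 6), -43)) = Mul(26, Add(0, -43)) = Mul(26, -43) = -1118)
Mul(-1, K) = Mul(-1, -1118) = 1118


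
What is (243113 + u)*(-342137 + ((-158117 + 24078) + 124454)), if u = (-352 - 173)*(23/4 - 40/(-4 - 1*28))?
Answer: -84215612236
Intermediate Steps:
u = -3675 (u = -525*(23*(¼) - 40/(-4 - 28)) = -525*(23/4 - 40/(-32)) = -525*(23/4 - 40*(-1/32)) = -525*(23/4 + 5/4) = -525*7 = -3675)
(243113 + u)*(-342137 + ((-158117 + 24078) + 124454)) = (243113 - 3675)*(-342137 + ((-158117 + 24078) + 124454)) = 239438*(-342137 + (-134039 + 124454)) = 239438*(-342137 - 9585) = 239438*(-351722) = -84215612236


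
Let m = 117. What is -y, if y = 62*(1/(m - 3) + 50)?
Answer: -176731/57 ≈ -3100.5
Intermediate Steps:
y = 176731/57 (y = 62*(1/(117 - 3) + 50) = 62*(1/114 + 50) = 62*(5701/114) = 176731/57 ≈ 3100.5)
-y = -1*176731/57 = -176731/57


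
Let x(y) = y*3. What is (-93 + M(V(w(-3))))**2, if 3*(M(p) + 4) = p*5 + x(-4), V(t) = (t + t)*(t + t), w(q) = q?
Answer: 1681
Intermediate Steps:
x(y) = 3*y
V(t) = 4*t**2 (V(t) = (2*t)*(2*t) = 4*t**2)
M(p) = -8 + 5*p/3 (M(p) = -4 + (p*5 + 3*(-4))/3 = -4 + (5*p - 12)/3 = -4 + (-12 + 5*p)/3 = -4 + (-4 + 5*p/3) = -8 + 5*p/3)
(-93 + M(V(w(-3))))**2 = (-93 + (-8 + 5*(4*(-3)**2)/3))**2 = (-93 + (-8 + 5*(4*9)/3))**2 = (-93 + (-8 + (5/3)*36))**2 = (-93 + (-8 + 60))**2 = (-93 + 52)**2 = (-41)**2 = 1681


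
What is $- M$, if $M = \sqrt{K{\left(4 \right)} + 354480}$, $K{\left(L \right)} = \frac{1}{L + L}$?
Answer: $- \frac{\sqrt{5671682}}{4} \approx -595.38$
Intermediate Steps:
$K{\left(L \right)} = \frac{1}{2 L}$
$M = \frac{\sqrt{5671682}}{4}$ ($M = \sqrt{\frac{1}{2 \cdot 4} + 354480} = \sqrt{\frac{1}{2} \cdot \frac{1}{4} + 354480} = \sqrt{\frac{1}{8} + 354480} = \sqrt{\frac{2835841}{8}} = \frac{\sqrt{5671682}}{4} \approx 595.38$)
$- M = - \frac{\sqrt{5671682}}{4}$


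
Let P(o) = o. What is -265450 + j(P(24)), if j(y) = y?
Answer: -265426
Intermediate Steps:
-265450 + j(P(24)) = -265450 + 24 = -265426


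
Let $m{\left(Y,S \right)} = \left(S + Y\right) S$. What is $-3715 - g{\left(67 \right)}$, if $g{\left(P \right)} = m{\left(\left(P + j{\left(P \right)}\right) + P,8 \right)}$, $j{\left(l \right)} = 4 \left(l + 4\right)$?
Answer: $-7123$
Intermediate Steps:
$j{\left(l \right)} = 16 + 4 l$ ($j{\left(l \right)} = 4 \left(4 + l\right) = 16 + 4 l$)
$m{\left(Y,S \right)} = S \left(S + Y\right)$
$g{\left(P \right)} = 192 + 48 P$ ($g{\left(P \right)} = 8 \left(8 + \left(\left(P + \left(16 + 4 P\right)\right) + P\right)\right) = 8 \left(8 + \left(\left(16 + 5 P\right) + P\right)\right) = 8 \left(8 + \left(16 + 6 P\right)\right) = 8 \left(24 + 6 P\right) = 192 + 48 P$)
$-3715 - g{\left(67 \right)} = -3715 - \left(192 + 48 \cdot 67\right) = -3715 - \left(192 + 3216\right) = -3715 - 3408 = -7123$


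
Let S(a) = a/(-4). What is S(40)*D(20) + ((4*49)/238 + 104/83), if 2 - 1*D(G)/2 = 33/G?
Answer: -6947/1411 ≈ -4.9235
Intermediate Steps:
S(a) = -a/4 (S(a) = a*(-1/4) = -a/4)
D(G) = 4 - 66/G
S(40)*D(20) + ((4*49)/238 + 104/83) = (-1/4*40)*(4 - 66/20) + ((4*49)/238 + 104/83) = -10*(4 - 66*1/20) + (196*(1/238) + 104*(1/83)) = -10*(4 - 33/10) + (14/17 + 104/83) = -10*7/10 + 2930/1411 = -7 + 2930/1411 = -6947/1411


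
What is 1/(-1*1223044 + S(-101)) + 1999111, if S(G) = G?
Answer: 2445202624094/1223145 ≈ 1.9991e+6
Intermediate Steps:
1/(-1*1223044 + S(-101)) + 1999111 = 1/(-1*1223044 - 101) + 1999111 = 1/(-1223044 - 101) + 1999111 = 1/(-1223145) + 1999111 = -1/1223145 + 1999111 = 2445202624094/1223145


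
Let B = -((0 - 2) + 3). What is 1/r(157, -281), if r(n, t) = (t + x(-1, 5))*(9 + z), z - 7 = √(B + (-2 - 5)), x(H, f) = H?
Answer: I/(564*(√2 - 8*I)) ≈ -0.00021492 + 3.7992e-5*I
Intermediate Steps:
B = -1 (B = -(-2 + 3) = -1*1 = -1)
z = 7 + 2*I*√2 (z = 7 + √(-1 + (-2 - 5)) = 7 + √(-1 - 7) = 7 + √(-8) = 7 + 2*I*√2 ≈ 7.0 + 2.8284*I)
r(n, t) = (-1 + t)*(16 + 2*I*√2) (r(n, t) = (t - 1)*(9 + (7 + 2*I*√2)) = (-1 + t)*(16 + 2*I*√2))
1/r(157, -281) = 1/(-16 + 16*(-281) - 2*I*√2 + 2*I*(-281)*√2) = 1/(-16 - 4496 - 2*I*√2 - 562*I*√2) = 1/(-4512 - 564*I*√2)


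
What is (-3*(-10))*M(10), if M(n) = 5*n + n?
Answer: 1800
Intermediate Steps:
M(n) = 6*n
(-3*(-10))*M(10) = (-3*(-10))*(6*10) = 30*60 = 1800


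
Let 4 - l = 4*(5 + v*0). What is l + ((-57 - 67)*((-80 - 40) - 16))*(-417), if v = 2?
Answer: -7032304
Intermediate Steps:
l = -16 (l = 4 - 4*(5 + 2*0) = 4 - 4*(5 + 0) = 4 - 4*5 = 4 - 1*20 = 4 - 20 = -16)
l + ((-57 - 67)*((-80 - 40) - 16))*(-417) = -16 + ((-57 - 67)*((-80 - 40) - 16))*(-417) = -16 - 124*(-120 - 16)*(-417) = -16 - 124*(-136)*(-417) = -16 + 16864*(-417) = -16 - 7032288 = -7032304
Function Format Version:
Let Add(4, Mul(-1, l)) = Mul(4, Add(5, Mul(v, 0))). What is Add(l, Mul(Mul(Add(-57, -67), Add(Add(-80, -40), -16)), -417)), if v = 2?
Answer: -7032304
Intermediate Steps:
l = -16 (l = Add(4, Mul(-1, Mul(4, Add(5, Mul(2, 0))))) = Add(4, Mul(-1, Mul(4, Add(5, 0)))) = Add(4, Mul(-1, Mul(4, 5))) = Add(4, Mul(-1, 20)) = Add(4, -20) = -16)
Add(l, Mul(Mul(Add(-57, -67), Add(Add(-80, -40), -16)), -417)) = Add(-16, Mul(Mul(Add(-57, -67), Add(Add(-80, -40), -16)), -417)) = Add(-16, Mul(Mul(-124, Add(-120, -16)), -417)) = Add(-16, Mul(Mul(-124, -136), -417)) = Add(-16, Mul(16864, -417)) = Add(-16, -7032288) = -7032304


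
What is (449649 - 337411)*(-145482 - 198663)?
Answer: -38626146510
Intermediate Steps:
(449649 - 337411)*(-145482 - 198663) = 112238*(-344145) = -38626146510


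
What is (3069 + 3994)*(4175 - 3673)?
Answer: 3545626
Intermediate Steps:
(3069 + 3994)*(4175 - 3673) = 7063*502 = 3545626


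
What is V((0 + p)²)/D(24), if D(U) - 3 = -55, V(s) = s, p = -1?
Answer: -1/52 ≈ -0.019231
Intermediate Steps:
D(U) = -52 (D(U) = 3 - 55 = -52)
V((0 + p)²)/D(24) = (0 - 1)²/(-52) = (-1)²*(-1/52) = 1*(-1/52) = -1/52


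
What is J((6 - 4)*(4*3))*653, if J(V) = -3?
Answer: -1959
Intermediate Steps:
J((6 - 4)*(4*3))*653 = -3*653 = -1959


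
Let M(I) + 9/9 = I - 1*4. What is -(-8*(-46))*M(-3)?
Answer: 2944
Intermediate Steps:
M(I) = -5 + I (M(I) = -1 + (I - 1*4) = -1 + (I - 4) = -1 + (-4 + I) = -5 + I)
-(-8*(-46))*M(-3) = -(-8*(-46))*(-5 - 3) = -368*(-8) = -1*(-2944) = 2944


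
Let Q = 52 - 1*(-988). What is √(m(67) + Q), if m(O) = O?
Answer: 3*√123 ≈ 33.272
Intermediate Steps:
Q = 1040 (Q = 52 + 988 = 1040)
√(m(67) + Q) = √(67 + 1040) = √1107 = 3*√123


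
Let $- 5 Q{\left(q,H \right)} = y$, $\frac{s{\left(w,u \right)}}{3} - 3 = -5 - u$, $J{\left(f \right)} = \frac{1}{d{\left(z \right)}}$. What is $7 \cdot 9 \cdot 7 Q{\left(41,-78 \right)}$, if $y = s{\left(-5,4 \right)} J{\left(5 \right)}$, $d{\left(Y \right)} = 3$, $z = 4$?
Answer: $\frac{2646}{5} \approx 529.2$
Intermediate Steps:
$J{\left(f \right)} = \frac{1}{3}$
$s{\left(w,u \right)} = -6 - 3 u$ ($s{\left(w,u \right)} = 9 + 3 \left(-5 - u\right) = 9 - \left(15 + 3 u\right) = -6 - 3 u$)
$y = -6$ ($y = \left(-6 - 12\right) \frac{1}{3} = \left(-18\right) \frac{1}{3} = -6$)
$Q{\left(q,H \right)} = \frac{6}{5}$ ($Q{\left(q,H \right)} = \left(- \frac{1}{5}\right) \left(-6\right) = \frac{6}{5}$)
$7 \cdot 9 \cdot 7 Q{\left(41,-78 \right)} = 7 \cdot 9 \cdot 7 \cdot \frac{6}{5} = 63 \cdot 7 \cdot \frac{6}{5} = 441 \cdot \frac{6}{5} = \frac{2646}{5}$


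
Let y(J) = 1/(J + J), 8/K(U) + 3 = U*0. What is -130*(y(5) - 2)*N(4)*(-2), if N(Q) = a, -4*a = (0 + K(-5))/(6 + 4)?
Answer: -494/15 ≈ -32.933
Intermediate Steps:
K(U) = -8/3 (K(U) = 8/(-3 + U*0) = 8/(-3 + 0) = 8/(-3) = 8*(-1/3) = -8/3)
a = 1/15 (a = -(0 - 8/3)/(4*(6 + 4)) = -(-2)/(3*10) = -1/4*(-4/15) = 1/15 ≈ 0.066667)
N(Q) = 1/15
y(J) = 1/(2*J)
-130*(y(5) - 2)*N(4)*(-2) = -130*((1/2)/5 - 2)*(1/15)*(-2) = -130*((1/2)*(1/5) - 2)*(-2)/15 = -130*(1/10 - 2)*(-2)/15 = -(-247)*(-2)/15 = -130*19/75 = -494/15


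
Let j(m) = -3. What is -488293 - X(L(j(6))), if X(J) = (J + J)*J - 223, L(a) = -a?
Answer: -488088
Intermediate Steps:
X(J) = -223 + 2*J**2 (X(J) = (2*J)*J - 223 = 2*J**2 - 223 = -223 + 2*J**2)
-488293 - X(L(j(6))) = -488293 - (-223 + 2*(-1*(-3))**2) = -488293 - (-223 + 2*3**2) = -488293 - (-223 + 2*9) = -488293 - (-223 + 18) = -488293 - 1*(-205) = -488293 + 205 = -488088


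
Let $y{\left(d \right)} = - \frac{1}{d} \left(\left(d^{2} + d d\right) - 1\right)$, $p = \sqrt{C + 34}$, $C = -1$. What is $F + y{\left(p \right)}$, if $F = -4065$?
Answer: $-4065 - \frac{65 \sqrt{33}}{33} \approx -4076.3$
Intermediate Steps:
$p = \sqrt{33}$ ($p = \sqrt{-1 + 34} = \sqrt{33} \approx 5.7446$)
$y{\left(d \right)} = - \frac{-1 + 2 d^{2}}{d}$ ($y{\left(d \right)} = - \frac{1}{d} \left(\left(d^{2} + d^{2}\right) - 1\right) = - \frac{1}{d} \left(2 d^{2} - 1\right) = - \frac{1}{d} \left(-1 + 2 d^{2}\right) = - \frac{-1 + 2 d^{2}}{d}$)
$F + y{\left(p \right)} = -4065 - \left(- \frac{\sqrt{33}}{33} + 2 \sqrt{33}\right) = -4065 + \left(\frac{\sqrt{33}}{33} - 2 \sqrt{33}\right) = -4065 - \frac{65 \sqrt{33}}{33}$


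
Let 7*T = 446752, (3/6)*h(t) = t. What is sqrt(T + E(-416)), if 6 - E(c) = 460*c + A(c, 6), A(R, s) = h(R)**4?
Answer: I*sqrt(23479516738426)/7 ≈ 6.9222e+5*I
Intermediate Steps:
h(t) = 2*t
T = 446752/7 (T = (1/7)*446752 = 446752/7 ≈ 63822.)
A(R, s) = 16*R**4 (A(R, s) = (2*R)**4 = 16*R**4)
E(c) = 6 - 460*c - 16*c**4 (E(c) = 6 - (460*c + 16*c**4) = 6 - (16*c**4 + 460*c) = 6 + (-460*c - 16*c**4) = 6 - 460*c - 16*c**4)
sqrt(T + E(-416)) = sqrt(446752/7 + (6 - 460*(-416) - 16*(-416)**4)) = sqrt(446752/7 + (6 + 191360 - 16*29948379136)) = sqrt(446752/7 + (6 + 191360 - 479174066176)) = sqrt(446752/7 - 479173874810) = sqrt(-3354216676918/7) = I*sqrt(23479516738426)/7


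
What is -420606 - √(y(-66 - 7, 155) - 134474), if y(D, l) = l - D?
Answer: -420606 - I*√134246 ≈ -4.2061e+5 - 366.4*I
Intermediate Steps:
-420606 - √(y(-66 - 7, 155) - 134474) = -420606 - √((155 - (-66 - 7)) - 134474) = -420606 - √((155 - 1*(-73)) - 134474) = -420606 - √((155 + 73) - 134474) = -420606 - √(228 - 134474) = -420606 - √(-134246) = -420606 - I*√134246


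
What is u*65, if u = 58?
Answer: 3770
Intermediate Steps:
u*65 = 58*65 = 3770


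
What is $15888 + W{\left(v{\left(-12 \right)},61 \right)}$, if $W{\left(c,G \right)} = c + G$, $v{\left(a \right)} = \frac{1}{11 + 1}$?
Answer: $\frac{191389}{12} \approx 15949.0$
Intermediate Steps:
$v{\left(a \right)} = \frac{1}{12}$
$W{\left(c,G \right)} = G + c$
$15888 + W{\left(v{\left(-12 \right)},61 \right)} = 15888 + \left(61 + \frac{1}{12}\right) = 15888 + \frac{733}{12} = \frac{191389}{12}$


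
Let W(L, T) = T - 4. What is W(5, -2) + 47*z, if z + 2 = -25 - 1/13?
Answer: -16622/13 ≈ -1278.6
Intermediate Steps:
W(L, T) = -4 + T
z = -352/13 (z = -2 + (-25 - 1/13) = -2 - 326/13 = -352/13 ≈ -27.077)
W(5, -2) + 47*z = (-4 - 2) + 47*(-352/13) = -6 - 16544/13 = -16622/13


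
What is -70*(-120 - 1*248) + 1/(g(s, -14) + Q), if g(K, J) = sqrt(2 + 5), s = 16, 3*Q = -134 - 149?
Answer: 2061468911/80026 - 9*sqrt(7)/80026 ≈ 25760.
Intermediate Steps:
Q = -283/3 (Q = (-134 - 149)/3 = (1/3)*(-283) = -283/3 ≈ -94.333)
g(K, J) = sqrt(7)
-70*(-120 - 1*248) + 1/(g(s, -14) + Q) = -70*(-120 - 1*248) + 1/(sqrt(7) - 283/3) = -70*(-120 - 248) + 1/(-283/3 + sqrt(7)) = -70*(-368) + 1/(-283/3 + sqrt(7)) = 25760 + 1/(-283/3 + sqrt(7))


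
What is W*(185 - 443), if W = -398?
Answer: 102684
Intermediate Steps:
W*(185 - 443) = -398*(185 - 443) = -398*(-258) = 102684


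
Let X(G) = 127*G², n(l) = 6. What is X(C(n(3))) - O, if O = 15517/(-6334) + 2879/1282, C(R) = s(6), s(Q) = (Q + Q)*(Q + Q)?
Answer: 5346072347486/2030047 ≈ 2.6335e+6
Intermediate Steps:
s(Q) = 4*Q² (s(Q) = (2*Q)*(2*Q) = 4*Q²)
C(R) = 144 (C(R) = 4*6² = 4*36 = 144)
O = -414302/2030047 (O = 15517*(-1/6334) + 2879*(1/1282) = -15517/6334 + 2879/1282 = -414302/2030047 ≈ -0.20408)
X(C(n(3))) - O = 127*144² - 1*(-414302/2030047) = 127*20736 + 414302/2030047 = 2633472 + 414302/2030047 = 5346072347486/2030047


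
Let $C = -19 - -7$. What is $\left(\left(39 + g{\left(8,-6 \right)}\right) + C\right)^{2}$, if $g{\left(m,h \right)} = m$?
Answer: $1225$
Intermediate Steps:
$C = -12$ ($C = -19 + 7 = -12$)
$\left(\left(39 + g{\left(8,-6 \right)}\right) + C\right)^{2} = \left(\left(39 + 8\right) - 12\right)^{2} = \left(47 - 12\right)^{2} = 35^{2} = 1225$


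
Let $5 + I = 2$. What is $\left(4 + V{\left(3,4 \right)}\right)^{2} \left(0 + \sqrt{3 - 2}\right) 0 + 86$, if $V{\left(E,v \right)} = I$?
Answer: $86$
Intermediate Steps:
$I = -3$ ($I = -5 + 2 = -3$)
$V{\left(E,v \right)} = -3$
$\left(4 + V{\left(3,4 \right)}\right)^{2} \left(0 + \sqrt{3 - 2}\right) 0 + 86 = \left(4 - 3\right)^{2} \left(0 + \sqrt{3 - 2}\right) 0 + 86 = 1^{2} \left(0 + \sqrt{1}\right) 0 + 86 = 1 \left(0 + 1\right) 0 + 86 = 1 \cdot 1 \cdot 0 + 86 = 1 \cdot 0 + 86 = 0 + 86 = 86$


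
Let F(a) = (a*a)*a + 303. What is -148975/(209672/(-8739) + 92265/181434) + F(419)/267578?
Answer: 10990498796367217601/1660559001731819 ≈ 6618.6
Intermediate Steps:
F(a) = 303 + a**3 (F(a) = a**2*a + 303 = a**3 + 303 = 303 + a**3)
-148975/(209672/(-8739) + 92265/181434) + F(419)/267578 = -148975/(209672/(-8739) + 92265/181434) + (303 + 419**3)/267578 = -148975/(209672*(-1/8739) + 92265*(1/181434)) + (303 + 73560059)*(1/267578) = -148975/(-209672/8739 + 30755/60478) + 73560362*(1/267578) = -148975/(-12411775271/528517242) + 36780181/133789 = -148975*(-528517242/12411775271) + 36780181/133789 = 78735856126950/12411775271 + 36780181/133789 = 10990498796367217601/1660559001731819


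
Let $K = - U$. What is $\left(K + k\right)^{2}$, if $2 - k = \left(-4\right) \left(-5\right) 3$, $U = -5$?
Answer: $2809$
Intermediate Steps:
$K = 5$ ($K = \left(-1\right) \left(-5\right) = 5$)
$k = -58$ ($k = 2 - \left(-4\right) \left(-5\right) 3 = 2 - 20 \cdot 3 = 2 - 60 = -58$)
$\left(K + k\right)^{2} = \left(5 - 58\right)^{2} = \left(-53\right)^{2} = 2809$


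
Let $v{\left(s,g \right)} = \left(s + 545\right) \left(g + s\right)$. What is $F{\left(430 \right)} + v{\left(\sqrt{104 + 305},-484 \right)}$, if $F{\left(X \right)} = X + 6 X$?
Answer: $-260361 + 61 \sqrt{409} \approx -2.5913 \cdot 10^{5}$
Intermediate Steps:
$F{\left(X \right)} = 7 X$
$v{\left(s,g \right)} = \left(545 + s\right) \left(g + s\right)$
$F{\left(430 \right)} + v{\left(\sqrt{104 + 305},-484 \right)} = 7 \cdot 430 + \left(\left(\sqrt{104 + 305}\right)^{2} + 545 \left(-484\right) + 545 \sqrt{104 + 305} - 484 \sqrt{104 + 305}\right) = 3010 + \left(\left(\sqrt{409}\right)^{2} - 263780 + 545 \sqrt{409} - 484 \sqrt{409}\right) = 3010 + \left(409 - 263780 + 545 \sqrt{409} - 484 \sqrt{409}\right) = 3010 - \left(263371 - 61 \sqrt{409}\right) = -260361 + 61 \sqrt{409}$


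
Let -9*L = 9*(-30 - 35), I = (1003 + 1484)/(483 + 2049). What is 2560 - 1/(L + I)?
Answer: 142562996/55689 ≈ 2560.0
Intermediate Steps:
I = 829/844 (I = 2487/2532 = 2487*(1/2532) = 829/844 ≈ 0.98223)
L = 65 (L = -(-30 - 35) = -(-65) = -⅑*(-585) = 65)
2560 - 1/(L + I) = 2560 - 1/(65 + 829/844) = 2560 - 1/55689/844 = 2560 - 1*844/55689 = 2560 - 844/55689 = 142562996/55689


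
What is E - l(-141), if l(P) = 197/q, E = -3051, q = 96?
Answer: -293093/96 ≈ -3053.1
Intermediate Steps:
l(P) = 197/96
E - l(-141) = -3051 - 1*197/96 = -3051 - 197/96 = -293093/96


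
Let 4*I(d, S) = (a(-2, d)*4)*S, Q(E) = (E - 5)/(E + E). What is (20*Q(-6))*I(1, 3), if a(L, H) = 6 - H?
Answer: 275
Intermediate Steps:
Q(E) = (-5 + E)/(2*E) (Q(E) = (-5 + E)/((2*E)) = (-5 + E)*(1/(2*E)) = (-5 + E)/(2*E))
I(d, S) = S*(24 - 4*d)/4 (I(d, S) = (((6 - d)*4)*S)/4 = ((24 - 4*d)*S)/4 = (S*(24 - 4*d))/4 = S*(24 - 4*d)/4)
(20*Q(-6))*I(1, 3) = (20*((1/2)*(-5 - 6)/(-6)))*(3*(6 - 1*1)) = (20*((1/2)*(-1/6)*(-11)))*(3*(6 - 1)) = (20*(11/12))*(3*5) = (55/3)*15 = 275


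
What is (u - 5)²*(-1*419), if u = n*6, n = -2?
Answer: -121091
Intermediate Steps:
u = -12 (u = -2*6 = -12)
(u - 5)²*(-1*419) = (-12 - 5)²*(-1*419) = (-17)²*(-419) = 289*(-419) = -121091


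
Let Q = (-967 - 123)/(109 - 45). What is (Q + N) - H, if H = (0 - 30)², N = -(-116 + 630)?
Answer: -45793/32 ≈ -1431.0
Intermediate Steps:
N = -514 (N = -1*514 = -514)
H = 900 (H = (-30)² = 900)
Q = -545/32 (Q = -1090/64 = -1090*1/64 = -545/32 ≈ -17.031)
(Q + N) - H = (-545/32 - 514) - 1*900 = -16993/32 - 900 = -45793/32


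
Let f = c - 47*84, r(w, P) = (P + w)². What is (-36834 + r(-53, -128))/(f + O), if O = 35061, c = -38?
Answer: -4073/31075 ≈ -0.13107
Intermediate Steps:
f = -3986 (f = -38 - 47*84 = -38 - 3948 = -3986)
(-36834 + r(-53, -128))/(f + O) = (-36834 + (-128 - 53)²)/(-3986 + 35061) = (-36834 + (-181)²)/31075 = (-36834 + 32761)*(1/31075) = -4073*1/31075 = -4073/31075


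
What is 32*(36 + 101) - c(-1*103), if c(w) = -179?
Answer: 4563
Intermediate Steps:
32*(36 + 101) - c(-1*103) = 32*(36 + 101) - 1*(-179) = 32*137 + 179 = 4384 + 179 = 4563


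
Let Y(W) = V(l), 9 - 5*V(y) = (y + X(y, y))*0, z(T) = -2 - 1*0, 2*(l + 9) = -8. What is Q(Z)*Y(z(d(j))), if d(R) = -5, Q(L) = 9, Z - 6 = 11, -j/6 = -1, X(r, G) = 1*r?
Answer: 81/5 ≈ 16.200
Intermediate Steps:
X(r, G) = r
j = 6 (j = -6*(-1) = 6)
l = -13 (l = -9 + (½)*(-8) = -9 - 4 = -13)
Z = 17 (Z = 6 + 11 = 17)
z(T) = -2 (z(T) = -2 + 0 = -2)
V(y) = 9/5 (V(y) = 9/5 - (y + y)*0/5 = 9/5 - 2*y*0/5 = 9/5 - ⅕*0 = 9/5 + 0 = 9/5)
Y(W) = 9/5
Q(Z)*Y(z(d(j))) = 9*(9/5) = 81/5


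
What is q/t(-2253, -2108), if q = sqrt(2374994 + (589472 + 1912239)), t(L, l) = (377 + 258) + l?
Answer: -sqrt(4876705)/1473 ≈ -1.4992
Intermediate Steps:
t(L, l) = 635 + l
q = sqrt(4876705) (q = sqrt(2374994 + 2501711) = sqrt(4876705) ≈ 2208.3)
q/t(-2253, -2108) = sqrt(4876705)/(635 - 2108) = sqrt(4876705)/(-1473) = sqrt(4876705)*(-1/1473) = -sqrt(4876705)/1473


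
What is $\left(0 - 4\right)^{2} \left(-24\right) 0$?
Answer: $0$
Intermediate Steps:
$\left(0 - 4\right)^{2} \left(-24\right) 0 = \left(-4\right)^{2} \left(-24\right) 0 = 16 \left(-24\right) 0 = \left(-384\right) 0 = 0$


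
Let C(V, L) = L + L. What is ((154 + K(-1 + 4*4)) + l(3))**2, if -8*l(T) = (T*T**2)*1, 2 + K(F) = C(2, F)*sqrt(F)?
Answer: 2277721/64 + 17835*sqrt(15)/2 ≈ 70127.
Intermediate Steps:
C(V, L) = 2*L
K(F) = -2 + 2*F**(3/2) (K(F) = -2 + (2*F)*sqrt(F) = -2 + 2*F**(3/2))
l(T) = -T**3/8 (l(T) = -T*T**2/8 = -T**3/8)
((154 + K(-1 + 4*4)) + l(3))**2 = ((154 + (-2 + 2*(-1 + 4*4)**(3/2))) - 1/8*3**3)**2 = ((154 + (-2 + 2*(-1 + 16)**(3/2))) - 1/8*27)**2 = ((154 + (-2 + 2*15**(3/2))) - 27/8)**2 = ((154 + (-2 + 2*(15*sqrt(15)))) - 27/8)**2 = ((154 + (-2 + 30*sqrt(15))) - 27/8)**2 = ((152 + 30*sqrt(15)) - 27/8)**2 = (1189/8 + 30*sqrt(15))**2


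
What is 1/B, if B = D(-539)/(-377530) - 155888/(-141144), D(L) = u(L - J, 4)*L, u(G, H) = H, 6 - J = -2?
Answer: 3330380895/3697293944 ≈ 0.90076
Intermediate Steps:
J = 8 (J = 6 - 1*(-2) = 6 + 2 = 8)
D(L) = 4*L
B = 3697293944/3330380895 (B = (4*(-539))/(-377530) - 155888/(-141144) = -2156*(-1/377530) - 155888*(-1/141144) = 1078/188765 + 19486/17643 = 3697293944/3330380895 ≈ 1.1102)
1/B = 1/(3697293944/3330380895) = 3330380895/3697293944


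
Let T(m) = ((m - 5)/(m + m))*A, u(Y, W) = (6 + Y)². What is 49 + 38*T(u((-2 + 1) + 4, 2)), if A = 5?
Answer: 11189/81 ≈ 138.14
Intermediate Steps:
T(m) = 5*(-5 + m)/(2*m) (T(m) = ((m - 5)/(m + m))*5 = ((-5 + m)/((2*m)))*5 = ((-5 + m)*(1/(2*m)))*5 = ((-5 + m)/(2*m))*5 = 5*(-5 + m)/(2*m))
49 + 38*T(u((-2 + 1) + 4, 2)) = 49 + 38*(5*(-5 + (6 + ((-2 + 1) + 4))²)/(2*((6 + ((-2 + 1) + 4))²))) = 49 + 38*(5*(-5 + (6 + (-1 + 4))²)/(2*((6 + (-1 + 4))²))) = 49 + 38*(5*(-5 + (6 + 3)²)/(2*((6 + 3)²))) = 49 + 38*(5*(-5 + 9²)/(2*(9²))) = 49 + 38*((5/2)*(-5 + 81)/81) = 49 + 38*((5/2)*(1/81)*76) = 49 + 38*(190/81) = 49 + 7220/81 = 11189/81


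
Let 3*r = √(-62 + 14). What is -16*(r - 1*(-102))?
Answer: -1632 - 64*I*√3/3 ≈ -1632.0 - 36.95*I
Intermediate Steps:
r = 4*I*√3/3 (r = √(-62 + 14)/3 = √(-48)/3 = (4*I*√3)/3 = 4*I*√3/3 ≈ 2.3094*I)
-16*(r - 1*(-102)) = -16*(4*I*√3/3 - 1*(-102)) = -16*(4*I*√3/3 + 102) = -16*(102 + 4*I*√3/3) = -1632 - 64*I*√3/3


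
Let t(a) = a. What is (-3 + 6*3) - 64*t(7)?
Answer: -433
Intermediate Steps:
(-3 + 6*3) - 64*t(7) = (-3 + 6*3) - 64*7 = (-3 + 18) - 448 = 15 - 448 = -433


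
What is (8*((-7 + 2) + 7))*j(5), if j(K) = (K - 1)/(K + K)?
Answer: 32/5 ≈ 6.4000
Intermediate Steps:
j(K) = (-1 + K)/(2*K) (j(K) = (-1 + K)/((2*K)) = (-1 + K)*(1/(2*K)) = (-1 + K)/(2*K))
(8*((-7 + 2) + 7))*j(5) = (8*((-7 + 2) + 7))*((1/2)*(-1 + 5)/5) = (8*(-5 + 7))*((1/2)*(1/5)*4) = (8*2)*(2/5) = 16*(2/5) = 32/5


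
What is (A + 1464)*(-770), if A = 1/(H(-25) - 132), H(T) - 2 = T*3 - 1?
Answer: -116109455/103 ≈ -1.1273e+6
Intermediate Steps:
H(T) = 1 + 3*T (H(T) = 2 + (T*3 - 1) = 2 + (3*T - 1) = 2 + (-1 + 3*T) = 1 + 3*T)
A = -1/206 (A = 1/((1 + 3*(-25)) - 132) = 1/((1 - 75) - 132) = 1/(-74 - 132) = 1/(-206) = -1/206 ≈ -0.0048544)
(A + 1464)*(-770) = (-1/206 + 1464)*(-770) = (301583/206)*(-770) = -116109455/103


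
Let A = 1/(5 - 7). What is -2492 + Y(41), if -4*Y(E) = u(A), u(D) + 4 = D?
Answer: -19927/8 ≈ -2490.9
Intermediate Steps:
A = -1/2 (A = 1/(-2) = -1/2 ≈ -0.50000)
u(D) = -4 + D
Y(E) = 9/8 (Y(E) = -(-4 - 1/2)/4 = -1/4*(-9/2) = 9/8)
-2492 + Y(41) = -2492 + 9/8 = -19927/8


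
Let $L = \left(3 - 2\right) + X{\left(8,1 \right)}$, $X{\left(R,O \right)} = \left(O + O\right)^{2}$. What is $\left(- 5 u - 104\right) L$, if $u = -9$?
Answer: $-295$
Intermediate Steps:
$X{\left(R,O \right)} = 4 O^{2}$ ($X{\left(R,O \right)} = \left(2 O\right)^{2} = 4 O^{2}$)
$L = 5$ ($L = \left(3 - 2\right) + 4 \cdot 1^{2} = 1 + 4 \cdot 1 = 1 + 4 = 5$)
$\left(- 5 u - 104\right) L = \left(\left(-5\right) \left(-9\right) - 104\right) 5 = \left(45 - 104\right) 5 = \left(-59\right) 5 = -295$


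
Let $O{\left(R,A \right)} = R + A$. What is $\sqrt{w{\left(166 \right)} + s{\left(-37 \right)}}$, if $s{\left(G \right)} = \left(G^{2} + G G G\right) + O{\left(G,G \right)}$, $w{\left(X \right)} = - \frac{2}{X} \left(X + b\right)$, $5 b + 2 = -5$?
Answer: $\frac{i \sqrt{8501023095}}{415} \approx 222.17 i$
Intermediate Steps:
$b = - \frac{7}{5}$ ($b = - \frac{2}{5} + \frac{1}{5} \left(-5\right) = - \frac{2}{5} - 1 = - \frac{7}{5} \approx -1.4$)
$O{\left(R,A \right)} = A + R$
$w{\left(X \right)} = - \frac{2 \left(- \frac{7}{5} + X\right)}{X}$ ($w{\left(X \right)} = - \frac{2}{X} \left(X - \frac{7}{5}\right) = - \frac{2}{X} \left(- \frac{7}{5} + X\right) = - \frac{2 \left(- \frac{7}{5} + X\right)}{X}$)
$s{\left(G \right)} = G^{2} + G^{3} + 2 G$ ($s{\left(G \right)} = \left(G^{2} + G G G\right) + \left(G + G\right) = \left(G^{2} + G^{2} G\right) + 2 G = \left(G^{2} + G^{3}\right) + 2 G = G^{2} + G^{3} + 2 G$)
$\sqrt{w{\left(166 \right)} + s{\left(-37 \right)}} = \sqrt{\left(-2 + \frac{14}{5 \cdot 166}\right) - 37 \left(2 - 37 + \left(-37\right)^{2}\right)} = \sqrt{\left(-2 + \frac{14}{5} \cdot \frac{1}{166}\right) - 37 \left(2 - 37 + 1369\right)} = \sqrt{\left(-2 + \frac{7}{415}\right) - 49358} = \sqrt{- \frac{823}{415} - 49358} = \sqrt{- \frac{20484393}{415}} = \frac{i \sqrt{8501023095}}{415}$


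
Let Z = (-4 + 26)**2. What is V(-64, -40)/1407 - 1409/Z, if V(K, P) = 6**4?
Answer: -451733/226996 ≈ -1.9900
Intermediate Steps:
V(K, P) = 1296
Z = 484 (Z = 22**2 = 484)
V(-64, -40)/1407 - 1409/Z = 1296/1407 - 1409/484 = 1296*(1/1407) - 1409*1/484 = 432/469 - 1409/484 = -451733/226996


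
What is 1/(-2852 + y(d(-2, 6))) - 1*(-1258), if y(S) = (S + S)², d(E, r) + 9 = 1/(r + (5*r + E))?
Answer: 919853085/731203 ≈ 1258.0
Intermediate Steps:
d(E, r) = -9 + 1/(E + 6*r) (d(E, r) = -9 + 1/(r + (5*r + E)) = -9 + 1/(r + (E + 5*r)) = -9 + 1/(E + 6*r))
y(S) = 4*S² (y(S) = (2*S)² = 4*S²)
1/(-2852 + y(d(-2, 6))) - 1*(-1258) = 1/(-2852 + 4*((1 - 54*6 - 9*(-2))/(-2 + 6*6))²) - 1*(-1258) = 1/(-2852 + 4*((1 - 324 + 18)/(-2 + 36))²) + 1258 = 1/(-2852 + 4*(-305/34)²) + 1258 = 1/(-2852 + 4*(93025/1156)) + 1258 = 1/(-2852 + 93025/289) + 1258 = 1/(-731203/289) + 1258 = -289/731203 + 1258 = 919853085/731203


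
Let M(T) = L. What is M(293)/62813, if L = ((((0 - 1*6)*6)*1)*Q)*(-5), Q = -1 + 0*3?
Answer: -180/62813 ≈ -0.0028656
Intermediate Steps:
Q = -1 (Q = -1 + 0 = -1)
L = -180 (L = ((((0 - 1*6)*6)*1)*(-1))*(-5) = ((((0 - 6)*6)*1)*(-1))*(-5) = ((-6*6*1)*(-1))*(-5) = (-36*1*(-1))*(-5) = -36*(-1)*(-5) = 36*(-5) = -180)
M(T) = -180
M(293)/62813 = -180/62813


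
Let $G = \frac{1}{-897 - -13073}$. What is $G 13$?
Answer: $\frac{13}{12176} \approx 0.0010677$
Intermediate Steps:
$G = \frac{1}{12176}$ ($G = \frac{1}{-897 + \left(-3406 + 16479\right)} = \frac{1}{-897 + 13073} = \frac{1}{12176} \approx 8.2129 \cdot 10^{-5}$)
$G 13 = \frac{1}{12176} \cdot 13 = \frac{13}{12176}$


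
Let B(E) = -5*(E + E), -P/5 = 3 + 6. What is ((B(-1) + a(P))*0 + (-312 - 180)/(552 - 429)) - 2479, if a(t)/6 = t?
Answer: -2483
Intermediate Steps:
P = -45 (P = -5*(3 + 6) = -5*9 = -45)
a(t) = 6*t
B(E) = -10*E
((B(-1) + a(P))*0 + (-312 - 180)/(552 - 429)) - 2479 = ((-10*(-1) + 6*(-45))*0 + (-312 - 180)/(552 - 429)) - 2479 = ((10 - 270)*0 - 492/123) - 2479 = (-260*0 - 492*1/123) - 2479 = (0 - 4) - 2479 = -4 - 2479 = -2483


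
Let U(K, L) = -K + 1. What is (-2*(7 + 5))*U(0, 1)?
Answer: -24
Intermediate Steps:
U(K, L) = 1 - K
(-2*(7 + 5))*U(0, 1) = (-2*(7 + 5))*(1 - 1*0) = (-2*12)*(1 + 0) = -24*1 = -24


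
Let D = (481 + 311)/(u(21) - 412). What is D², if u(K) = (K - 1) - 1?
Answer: 69696/17161 ≈ 4.0613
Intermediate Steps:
u(K) = -2 + K (u(K) = (-1 + K) - 1 = -2 + K)
D = -264/131 (D = (481 + 311)/((-2 + 21) - 412) = 792/(19 - 412) = 792/(-393) = 792*(-1/393) = -264/131 ≈ -2.0153)
D² = (-264/131)² = 69696/17161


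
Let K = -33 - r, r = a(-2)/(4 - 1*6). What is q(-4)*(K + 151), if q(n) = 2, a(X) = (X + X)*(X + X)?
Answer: 252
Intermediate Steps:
a(X) = 4*X² (a(X) = (2*X)*(2*X) = 4*X²)
r = -8 (r = (4*(-2)²)/(4 - 1*6) = (4*4)/(4 - 6) = 16/(-2) = 16*(-½) = -8)
K = -25 (K = -33 - 1*(-8) = -33 + 8 = -25)
q(-4)*(K + 151) = 2*(-25 + 151) = 2*126 = 252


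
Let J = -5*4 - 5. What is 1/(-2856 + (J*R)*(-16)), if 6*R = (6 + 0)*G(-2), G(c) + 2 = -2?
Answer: -1/4456 ≈ -0.00022442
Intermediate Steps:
G(c) = -4 (G(c) = -2 - 2 = -4)
R = -4 (R = ((6 + 0)*(-4))/6 = (6*(-4))/6 = (⅙)*(-24) = -4)
J = -25 (J = -20 - 5 = -25)
1/(-2856 + (J*R)*(-16)) = 1/(-2856 - 25*(-4)*(-16)) = 1/(-2856 + 100*(-16)) = 1/(-2856 - 1600) = 1/(-4456) = -1/4456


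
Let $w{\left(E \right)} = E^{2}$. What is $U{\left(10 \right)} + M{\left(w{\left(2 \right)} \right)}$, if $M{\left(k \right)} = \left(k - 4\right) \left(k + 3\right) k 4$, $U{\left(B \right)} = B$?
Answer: $10$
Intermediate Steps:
$M{\left(k \right)} = 4 k \left(-4 + k\right) \left(3 + k\right)$ ($M{\left(k \right)} = \left(-4 + k\right) \left(3 + k\right) k 4 = k \left(-4 + k\right) \left(3 + k\right) 4 = 4 k \left(-4 + k\right) \left(3 + k\right)$)
$U{\left(10 \right)} + M{\left(w{\left(2 \right)} \right)} = 10 + 4 \cdot 2^{2} \left(-12 + \left(2^{2}\right)^{2} - 2^{2}\right) = 10 + 4 \cdot 4 \left(-12 + 4^{2} - 4\right) = 10 + 4 \cdot 4 \left(-12 + 16 - 4\right) = 10 + 4 \cdot 4 \cdot 0 = 10 + 0 = 10$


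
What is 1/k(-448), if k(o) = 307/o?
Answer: -448/307 ≈ -1.4593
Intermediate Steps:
1/k(-448) = 1/(307/(-448)) = 1/(307*(-1/448)) = 1/(-307/448) = -448/307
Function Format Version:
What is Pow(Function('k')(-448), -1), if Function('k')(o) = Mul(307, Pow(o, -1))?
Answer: Rational(-448, 307) ≈ -1.4593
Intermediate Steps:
Pow(Function('k')(-448), -1) = Pow(Mul(307, Pow(-448, -1)), -1) = Pow(Mul(307, Rational(-1, 448)), -1) = Pow(Rational(-307, 448), -1) = Rational(-448, 307)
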